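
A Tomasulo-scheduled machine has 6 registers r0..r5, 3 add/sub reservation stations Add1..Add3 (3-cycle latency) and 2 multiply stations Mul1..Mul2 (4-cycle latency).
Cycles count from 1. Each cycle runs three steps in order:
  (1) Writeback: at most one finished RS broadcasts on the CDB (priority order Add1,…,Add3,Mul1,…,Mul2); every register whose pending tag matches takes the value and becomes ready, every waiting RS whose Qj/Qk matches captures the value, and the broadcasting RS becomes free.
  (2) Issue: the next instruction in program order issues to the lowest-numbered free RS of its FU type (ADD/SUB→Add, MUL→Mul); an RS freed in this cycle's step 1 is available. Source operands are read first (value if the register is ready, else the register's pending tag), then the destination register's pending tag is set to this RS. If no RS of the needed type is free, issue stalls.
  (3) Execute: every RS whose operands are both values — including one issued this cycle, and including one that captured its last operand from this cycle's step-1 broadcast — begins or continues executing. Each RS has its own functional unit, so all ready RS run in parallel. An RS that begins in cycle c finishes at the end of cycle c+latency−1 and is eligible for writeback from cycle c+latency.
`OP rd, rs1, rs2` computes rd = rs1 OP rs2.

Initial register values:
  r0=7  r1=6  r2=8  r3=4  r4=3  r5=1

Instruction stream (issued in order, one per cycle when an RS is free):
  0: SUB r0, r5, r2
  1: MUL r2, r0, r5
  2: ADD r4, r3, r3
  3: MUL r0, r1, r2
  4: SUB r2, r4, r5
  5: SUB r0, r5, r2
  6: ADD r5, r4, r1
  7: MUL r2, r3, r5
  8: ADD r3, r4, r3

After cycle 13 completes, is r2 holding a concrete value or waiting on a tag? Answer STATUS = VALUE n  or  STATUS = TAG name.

STATUS = TAG Mul1

cycle 1: issue SUB r0<-Add1 // r0:Add1,r1:6,r2:8,r3:4,r4:3,r5:1
cycle 2: issue MUL r2<-Mul1 // r0:Add1,r1:6,r2:Mul1,r3:4,r4:3,r5:1
cycle 3: issue ADD r4<-Add2 // r0:Add1,r1:6,r2:Mul1,r3:4,r4:Add2,r5:1
cycle 4: CDB Add1=-7; issue MUL r0<-Mul2 // r0:Mul2,r1:6,r2:Mul1,r3:4,r4:Add2,r5:1
cycle 5: issue SUB r2<-Add1 // r0:Mul2,r1:6,r2:Add1,r3:4,r4:Add2,r5:1
cycle 6: CDB Add2=8; issue SUB r0<-Add2 // r0:Add2,r1:6,r2:Add1,r3:4,r4:8,r5:1
cycle 7: issue ADD r5<-Add3 // r0:Add2,r1:6,r2:Add1,r3:4,r4:8,r5:Add3
cycle 8: CDB Mul1=-7; issue MUL r2<-Mul1 // r0:Add2,r1:6,r2:Mul1,r3:4,r4:8,r5:Add3
cycle 9: CDB Add1=7; issue ADD r3<-Add1 // r0:Add2,r1:6,r2:Mul1,r3:Add1,r4:8,r5:Add3
cycle 10: CDB Add3=14 // r0:Add2,r1:6,r2:Mul1,r3:Add1,r4:8,r5:14
cycle 11: - // r0:Add2,r1:6,r2:Mul1,r3:Add1,r4:8,r5:14
cycle 12: CDB Add1=12 // r0:Add2,r1:6,r2:Mul1,r3:12,r4:8,r5:14
cycle 13: CDB Add2=-6 // r0:-6,r1:6,r2:Mul1,r3:12,r4:8,r5:14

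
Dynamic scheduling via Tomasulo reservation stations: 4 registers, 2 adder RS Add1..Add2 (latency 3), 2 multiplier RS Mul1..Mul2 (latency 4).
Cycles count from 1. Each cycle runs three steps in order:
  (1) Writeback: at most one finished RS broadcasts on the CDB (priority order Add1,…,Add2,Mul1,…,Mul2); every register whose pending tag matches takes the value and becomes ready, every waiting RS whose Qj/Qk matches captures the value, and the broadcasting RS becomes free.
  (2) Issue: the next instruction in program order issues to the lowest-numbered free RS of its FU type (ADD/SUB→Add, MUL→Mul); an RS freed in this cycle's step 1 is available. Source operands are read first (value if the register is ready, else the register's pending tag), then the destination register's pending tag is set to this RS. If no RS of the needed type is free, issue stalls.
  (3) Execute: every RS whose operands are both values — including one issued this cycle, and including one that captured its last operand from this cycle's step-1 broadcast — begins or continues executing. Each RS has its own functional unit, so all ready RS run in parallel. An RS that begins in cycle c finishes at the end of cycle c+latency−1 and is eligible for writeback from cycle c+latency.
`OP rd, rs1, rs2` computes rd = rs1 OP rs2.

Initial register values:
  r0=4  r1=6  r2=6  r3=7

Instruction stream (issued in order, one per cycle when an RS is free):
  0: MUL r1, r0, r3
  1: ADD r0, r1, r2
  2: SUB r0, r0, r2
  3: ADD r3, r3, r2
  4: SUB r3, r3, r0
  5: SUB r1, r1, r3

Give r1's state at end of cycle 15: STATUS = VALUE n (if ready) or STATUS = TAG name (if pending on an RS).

cycle 1: issue MUL r1<-Mul1 // r0:4,r1:Mul1,r2:6,r3:7
cycle 2: issue ADD r0<-Add1 // r0:Add1,r1:Mul1,r2:6,r3:7
cycle 3: issue SUB r0<-Add2 // r0:Add2,r1:Mul1,r2:6,r3:7
cycle 4: stall // r0:Add2,r1:Mul1,r2:6,r3:7
cycle 5: CDB Mul1=28; stall // r0:Add2,r1:28,r2:6,r3:7
cycle 6: stall // r0:Add2,r1:28,r2:6,r3:7
cycle 7: stall // r0:Add2,r1:28,r2:6,r3:7
cycle 8: CDB Add1=34; issue ADD r3<-Add1 // r0:Add2,r1:28,r2:6,r3:Add1
cycle 9: stall // r0:Add2,r1:28,r2:6,r3:Add1
cycle 10: stall // r0:Add2,r1:28,r2:6,r3:Add1
cycle 11: CDB Add1=13; issue SUB r3<-Add1 // r0:Add2,r1:28,r2:6,r3:Add1
cycle 12: CDB Add2=28; issue SUB r1<-Add2 // r0:28,r1:Add2,r2:6,r3:Add1
cycle 13: - // r0:28,r1:Add2,r2:6,r3:Add1
cycle 14: - // r0:28,r1:Add2,r2:6,r3:Add1
cycle 15: CDB Add1=-15 // r0:28,r1:Add2,r2:6,r3:-15

STATUS = TAG Add2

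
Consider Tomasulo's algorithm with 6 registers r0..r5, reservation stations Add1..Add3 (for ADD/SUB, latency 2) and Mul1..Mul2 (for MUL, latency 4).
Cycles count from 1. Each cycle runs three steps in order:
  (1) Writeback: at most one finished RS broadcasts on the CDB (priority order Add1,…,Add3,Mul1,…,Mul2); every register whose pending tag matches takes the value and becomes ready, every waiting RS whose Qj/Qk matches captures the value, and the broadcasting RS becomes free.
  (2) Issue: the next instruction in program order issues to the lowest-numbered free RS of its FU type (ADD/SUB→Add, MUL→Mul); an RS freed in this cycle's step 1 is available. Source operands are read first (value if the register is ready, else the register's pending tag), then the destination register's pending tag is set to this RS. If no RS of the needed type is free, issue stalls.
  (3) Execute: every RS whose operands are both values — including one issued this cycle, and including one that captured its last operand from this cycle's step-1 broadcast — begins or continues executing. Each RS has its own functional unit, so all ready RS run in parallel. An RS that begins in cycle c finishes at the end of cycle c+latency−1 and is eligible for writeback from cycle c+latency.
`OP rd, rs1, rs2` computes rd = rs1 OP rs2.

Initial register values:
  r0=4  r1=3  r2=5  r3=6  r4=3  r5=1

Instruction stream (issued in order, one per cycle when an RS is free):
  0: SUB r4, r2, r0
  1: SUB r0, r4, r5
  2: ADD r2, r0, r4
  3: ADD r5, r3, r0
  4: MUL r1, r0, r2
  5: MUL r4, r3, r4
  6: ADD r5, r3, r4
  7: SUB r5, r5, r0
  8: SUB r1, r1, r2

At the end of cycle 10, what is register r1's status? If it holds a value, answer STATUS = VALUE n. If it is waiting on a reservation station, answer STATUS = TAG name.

c1: issue SUB r4<-Add1 | r0:4,r1:3,r2:5,r3:6,r4:Add1,r5:1
c2: issue SUB r0<-Add2 | r0:Add2,r1:3,r2:5,r3:6,r4:Add1,r5:1
c3: CDB Add1=1; issue ADD r2<-Add1 | r0:Add2,r1:3,r2:Add1,r3:6,r4:1,r5:1
c4: issue ADD r5<-Add3 | r0:Add2,r1:3,r2:Add1,r3:6,r4:1,r5:Add3
c5: CDB Add2=0; issue MUL r1<-Mul1 | r0:0,r1:Mul1,r2:Add1,r3:6,r4:1,r5:Add3
c6: issue MUL r4<-Mul2 | r0:0,r1:Mul1,r2:Add1,r3:6,r4:Mul2,r5:Add3
c7: CDB Add1=1; issue ADD r5<-Add1 | r0:0,r1:Mul1,r2:1,r3:6,r4:Mul2,r5:Add1
c8: CDB Add3=6; issue SUB r5<-Add2 | r0:0,r1:Mul1,r2:1,r3:6,r4:Mul2,r5:Add2
c9: issue SUB r1<-Add3 | r0:0,r1:Add3,r2:1,r3:6,r4:Mul2,r5:Add2
c10: CDB Mul2=6 | r0:0,r1:Add3,r2:1,r3:6,r4:6,r5:Add2

STATUS = TAG Add3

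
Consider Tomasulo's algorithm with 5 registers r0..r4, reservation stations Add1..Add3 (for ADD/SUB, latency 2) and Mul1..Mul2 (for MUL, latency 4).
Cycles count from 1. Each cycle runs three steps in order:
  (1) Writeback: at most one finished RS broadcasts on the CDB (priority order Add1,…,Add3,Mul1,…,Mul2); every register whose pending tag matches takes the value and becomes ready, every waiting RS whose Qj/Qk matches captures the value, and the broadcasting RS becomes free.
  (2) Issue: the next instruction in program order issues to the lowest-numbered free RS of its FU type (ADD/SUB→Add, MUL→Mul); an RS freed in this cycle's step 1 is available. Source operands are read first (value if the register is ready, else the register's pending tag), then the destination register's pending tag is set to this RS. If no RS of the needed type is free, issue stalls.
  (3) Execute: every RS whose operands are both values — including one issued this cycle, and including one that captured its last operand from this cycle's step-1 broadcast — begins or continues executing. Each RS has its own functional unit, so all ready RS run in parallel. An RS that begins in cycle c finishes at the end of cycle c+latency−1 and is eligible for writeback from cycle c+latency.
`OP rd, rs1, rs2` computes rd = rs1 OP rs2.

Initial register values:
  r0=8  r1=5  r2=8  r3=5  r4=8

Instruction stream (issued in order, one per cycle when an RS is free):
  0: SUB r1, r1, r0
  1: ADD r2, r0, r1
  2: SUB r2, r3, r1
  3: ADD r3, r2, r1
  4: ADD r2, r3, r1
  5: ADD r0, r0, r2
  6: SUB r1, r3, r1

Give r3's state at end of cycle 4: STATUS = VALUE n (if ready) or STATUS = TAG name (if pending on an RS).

STATUS = TAG Add3

c1: issue SUB r1<-Add1 | r0:8,r1:Add1,r2:8,r3:5,r4:8
c2: issue ADD r2<-Add2 | r0:8,r1:Add1,r2:Add2,r3:5,r4:8
c3: CDB Add1=-3; issue SUB r2<-Add1 | r0:8,r1:-3,r2:Add1,r3:5,r4:8
c4: issue ADD r3<-Add3 | r0:8,r1:-3,r2:Add1,r3:Add3,r4:8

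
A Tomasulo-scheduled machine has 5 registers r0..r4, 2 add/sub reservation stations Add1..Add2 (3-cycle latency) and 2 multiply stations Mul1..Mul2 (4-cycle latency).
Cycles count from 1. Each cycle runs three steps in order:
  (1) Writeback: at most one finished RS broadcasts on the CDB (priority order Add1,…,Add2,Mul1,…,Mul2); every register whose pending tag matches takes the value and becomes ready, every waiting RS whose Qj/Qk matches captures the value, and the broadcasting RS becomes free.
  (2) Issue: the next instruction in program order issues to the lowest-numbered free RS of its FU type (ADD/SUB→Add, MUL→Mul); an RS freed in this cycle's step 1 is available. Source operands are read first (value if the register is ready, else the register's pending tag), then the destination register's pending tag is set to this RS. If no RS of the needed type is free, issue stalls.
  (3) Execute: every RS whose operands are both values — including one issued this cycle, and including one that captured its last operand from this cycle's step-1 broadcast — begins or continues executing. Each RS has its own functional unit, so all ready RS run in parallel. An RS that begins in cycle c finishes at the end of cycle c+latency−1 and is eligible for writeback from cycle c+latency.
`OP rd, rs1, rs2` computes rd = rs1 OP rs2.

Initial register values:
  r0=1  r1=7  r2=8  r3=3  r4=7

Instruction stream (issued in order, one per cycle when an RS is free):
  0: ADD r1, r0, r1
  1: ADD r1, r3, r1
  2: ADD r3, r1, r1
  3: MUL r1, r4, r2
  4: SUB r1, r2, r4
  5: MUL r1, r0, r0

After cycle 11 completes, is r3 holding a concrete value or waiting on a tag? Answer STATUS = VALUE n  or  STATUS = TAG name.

STATUS = VALUE 22

  c1: issue ADD r1<-Add1  regs: r0:1,r1:Add1,r2:8,r3:3,r4:7
  c2: issue ADD r1<-Add2  regs: r0:1,r1:Add2,r2:8,r3:3,r4:7
  c3: stall  regs: r0:1,r1:Add2,r2:8,r3:3,r4:7
  c4: CDB Add1=8; issue ADD r3<-Add1  regs: r0:1,r1:Add2,r2:8,r3:Add1,r4:7
  c5: issue MUL r1<-Mul1  regs: r0:1,r1:Mul1,r2:8,r3:Add1,r4:7
  c6: stall  regs: r0:1,r1:Mul1,r2:8,r3:Add1,r4:7
  c7: CDB Add2=11; issue SUB r1<-Add2  regs: r0:1,r1:Add2,r2:8,r3:Add1,r4:7
  c8: issue MUL r1<-Mul2  regs: r0:1,r1:Mul2,r2:8,r3:Add1,r4:7
  c9: CDB Mul1=56  regs: r0:1,r1:Mul2,r2:8,r3:Add1,r4:7
  c10: CDB Add1=22  regs: r0:1,r1:Mul2,r2:8,r3:22,r4:7
  c11: CDB Add2=1  regs: r0:1,r1:Mul2,r2:8,r3:22,r4:7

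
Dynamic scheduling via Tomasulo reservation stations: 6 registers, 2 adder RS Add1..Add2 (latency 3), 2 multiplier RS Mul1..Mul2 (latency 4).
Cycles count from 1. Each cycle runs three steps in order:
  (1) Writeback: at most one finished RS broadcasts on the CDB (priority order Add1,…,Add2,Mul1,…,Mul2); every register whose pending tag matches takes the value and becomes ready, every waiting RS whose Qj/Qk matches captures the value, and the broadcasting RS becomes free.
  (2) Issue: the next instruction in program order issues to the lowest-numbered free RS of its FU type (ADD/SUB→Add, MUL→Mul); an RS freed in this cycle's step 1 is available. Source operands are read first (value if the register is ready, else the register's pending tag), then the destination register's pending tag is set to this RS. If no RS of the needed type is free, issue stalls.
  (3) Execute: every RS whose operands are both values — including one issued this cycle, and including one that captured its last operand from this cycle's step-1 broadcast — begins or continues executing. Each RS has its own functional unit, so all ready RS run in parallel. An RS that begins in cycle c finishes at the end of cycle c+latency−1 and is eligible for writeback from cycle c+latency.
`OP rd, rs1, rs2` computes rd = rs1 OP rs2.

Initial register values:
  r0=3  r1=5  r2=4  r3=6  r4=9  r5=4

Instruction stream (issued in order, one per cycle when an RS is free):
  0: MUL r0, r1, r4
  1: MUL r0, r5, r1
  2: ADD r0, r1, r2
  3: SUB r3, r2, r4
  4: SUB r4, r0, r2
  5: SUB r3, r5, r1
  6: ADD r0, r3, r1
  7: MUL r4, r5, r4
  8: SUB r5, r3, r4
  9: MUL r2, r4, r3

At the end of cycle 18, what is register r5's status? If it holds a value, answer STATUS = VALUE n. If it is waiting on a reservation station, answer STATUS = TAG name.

  c1: issue MUL r0<-Mul1  regs: r0:Mul1,r1:5,r2:4,r3:6,r4:9,r5:4
  c2: issue MUL r0<-Mul2  regs: r0:Mul2,r1:5,r2:4,r3:6,r4:9,r5:4
  c3: issue ADD r0<-Add1  regs: r0:Add1,r1:5,r2:4,r3:6,r4:9,r5:4
  c4: issue SUB r3<-Add2  regs: r0:Add1,r1:5,r2:4,r3:Add2,r4:9,r5:4
  c5: CDB Mul1=45; stall  regs: r0:Add1,r1:5,r2:4,r3:Add2,r4:9,r5:4
  c6: CDB Add1=9; issue SUB r4<-Add1  regs: r0:9,r1:5,r2:4,r3:Add2,r4:Add1,r5:4
  c7: CDB Add2=-5; issue SUB r3<-Add2  regs: r0:9,r1:5,r2:4,r3:Add2,r4:Add1,r5:4
  c8: CDB Mul2=20; stall  regs: r0:9,r1:5,r2:4,r3:Add2,r4:Add1,r5:4
  c9: CDB Add1=5; issue ADD r0<-Add1  regs: r0:Add1,r1:5,r2:4,r3:Add2,r4:5,r5:4
  c10: CDB Add2=-1; issue MUL r4<-Mul1  regs: r0:Add1,r1:5,r2:4,r3:-1,r4:Mul1,r5:4
  c11: issue SUB r5<-Add2  regs: r0:Add1,r1:5,r2:4,r3:-1,r4:Mul1,r5:Add2
  c12: issue MUL r2<-Mul2  regs: r0:Add1,r1:5,r2:Mul2,r3:-1,r4:Mul1,r5:Add2
  c13: CDB Add1=4  regs: r0:4,r1:5,r2:Mul2,r3:-1,r4:Mul1,r5:Add2
  c14: CDB Mul1=20  regs: r0:4,r1:5,r2:Mul2,r3:-1,r4:20,r5:Add2
  c15: -  regs: r0:4,r1:5,r2:Mul2,r3:-1,r4:20,r5:Add2
  c16: -  regs: r0:4,r1:5,r2:Mul2,r3:-1,r4:20,r5:Add2
  c17: CDB Add2=-21  regs: r0:4,r1:5,r2:Mul2,r3:-1,r4:20,r5:-21
  c18: CDB Mul2=-20  regs: r0:4,r1:5,r2:-20,r3:-1,r4:20,r5:-21

STATUS = VALUE -21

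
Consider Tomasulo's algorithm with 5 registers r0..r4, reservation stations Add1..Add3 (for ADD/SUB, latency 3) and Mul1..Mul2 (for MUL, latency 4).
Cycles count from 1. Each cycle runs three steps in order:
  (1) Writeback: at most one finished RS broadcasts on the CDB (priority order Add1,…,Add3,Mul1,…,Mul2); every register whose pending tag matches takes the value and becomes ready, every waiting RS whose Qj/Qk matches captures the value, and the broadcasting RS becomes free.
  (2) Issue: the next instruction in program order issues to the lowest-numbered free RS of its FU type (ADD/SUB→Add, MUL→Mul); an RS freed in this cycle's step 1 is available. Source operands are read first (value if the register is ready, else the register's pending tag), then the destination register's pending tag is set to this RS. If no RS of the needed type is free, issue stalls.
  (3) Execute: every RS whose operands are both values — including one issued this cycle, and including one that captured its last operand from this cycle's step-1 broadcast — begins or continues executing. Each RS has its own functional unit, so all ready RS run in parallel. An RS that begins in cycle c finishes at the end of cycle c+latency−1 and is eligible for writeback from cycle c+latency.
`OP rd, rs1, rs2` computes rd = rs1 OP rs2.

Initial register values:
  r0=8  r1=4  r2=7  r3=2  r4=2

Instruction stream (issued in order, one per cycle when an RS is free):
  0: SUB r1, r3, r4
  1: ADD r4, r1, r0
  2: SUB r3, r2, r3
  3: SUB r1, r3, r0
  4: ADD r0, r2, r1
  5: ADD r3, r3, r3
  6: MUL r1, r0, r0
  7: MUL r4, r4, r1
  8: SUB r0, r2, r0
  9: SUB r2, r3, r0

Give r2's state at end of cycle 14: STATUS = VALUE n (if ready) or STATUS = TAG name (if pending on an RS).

c1: issue SUB r1<-Add1 | r0:8,r1:Add1,r2:7,r3:2,r4:2
c2: issue ADD r4<-Add2 | r0:8,r1:Add1,r2:7,r3:2,r4:Add2
c3: issue SUB r3<-Add3 | r0:8,r1:Add1,r2:7,r3:Add3,r4:Add2
c4: CDB Add1=0; issue SUB r1<-Add1 | r0:8,r1:Add1,r2:7,r3:Add3,r4:Add2
c5: stall | r0:8,r1:Add1,r2:7,r3:Add3,r4:Add2
c6: CDB Add3=5; issue ADD r0<-Add3 | r0:Add3,r1:Add1,r2:7,r3:5,r4:Add2
c7: CDB Add2=8; issue ADD r3<-Add2 | r0:Add3,r1:Add1,r2:7,r3:Add2,r4:8
c8: issue MUL r1<-Mul1 | r0:Add3,r1:Mul1,r2:7,r3:Add2,r4:8
c9: CDB Add1=-3; issue MUL r4<-Mul2 | r0:Add3,r1:Mul1,r2:7,r3:Add2,r4:Mul2
c10: CDB Add2=10; issue SUB r0<-Add1 | r0:Add1,r1:Mul1,r2:7,r3:10,r4:Mul2
c11: issue SUB r2<-Add2 | r0:Add1,r1:Mul1,r2:Add2,r3:10,r4:Mul2
c12: CDB Add3=4 | r0:Add1,r1:Mul1,r2:Add2,r3:10,r4:Mul2
c13: - | r0:Add1,r1:Mul1,r2:Add2,r3:10,r4:Mul2
c14: - | r0:Add1,r1:Mul1,r2:Add2,r3:10,r4:Mul2

STATUS = TAG Add2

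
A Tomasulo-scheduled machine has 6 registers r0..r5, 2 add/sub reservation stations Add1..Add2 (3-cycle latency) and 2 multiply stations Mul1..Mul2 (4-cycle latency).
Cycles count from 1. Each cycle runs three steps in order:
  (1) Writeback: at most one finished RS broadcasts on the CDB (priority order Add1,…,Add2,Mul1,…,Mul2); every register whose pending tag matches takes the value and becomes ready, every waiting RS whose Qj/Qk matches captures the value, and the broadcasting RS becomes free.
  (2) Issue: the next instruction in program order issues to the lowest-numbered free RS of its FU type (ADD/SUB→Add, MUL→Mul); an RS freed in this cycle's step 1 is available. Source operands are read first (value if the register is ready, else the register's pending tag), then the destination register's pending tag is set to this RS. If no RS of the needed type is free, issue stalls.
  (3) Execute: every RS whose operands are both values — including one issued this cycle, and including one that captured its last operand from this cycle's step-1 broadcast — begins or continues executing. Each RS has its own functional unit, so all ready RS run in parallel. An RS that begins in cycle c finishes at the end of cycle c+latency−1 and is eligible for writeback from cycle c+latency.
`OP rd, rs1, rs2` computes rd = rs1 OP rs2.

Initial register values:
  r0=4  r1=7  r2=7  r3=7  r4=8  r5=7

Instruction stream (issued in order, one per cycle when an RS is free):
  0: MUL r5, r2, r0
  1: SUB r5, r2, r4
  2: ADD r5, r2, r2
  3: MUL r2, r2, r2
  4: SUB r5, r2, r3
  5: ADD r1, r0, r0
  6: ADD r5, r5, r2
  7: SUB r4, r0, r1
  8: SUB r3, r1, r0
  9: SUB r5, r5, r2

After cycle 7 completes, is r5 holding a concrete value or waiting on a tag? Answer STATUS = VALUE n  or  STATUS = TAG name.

cycle 1: issue MUL r5<-Mul1 // r0:4,r1:7,r2:7,r3:7,r4:8,r5:Mul1
cycle 2: issue SUB r5<-Add1 // r0:4,r1:7,r2:7,r3:7,r4:8,r5:Add1
cycle 3: issue ADD r5<-Add2 // r0:4,r1:7,r2:7,r3:7,r4:8,r5:Add2
cycle 4: issue MUL r2<-Mul2 // r0:4,r1:7,r2:Mul2,r3:7,r4:8,r5:Add2
cycle 5: CDB Add1=-1; issue SUB r5<-Add1 // r0:4,r1:7,r2:Mul2,r3:7,r4:8,r5:Add1
cycle 6: CDB Add2=14; issue ADD r1<-Add2 // r0:4,r1:Add2,r2:Mul2,r3:7,r4:8,r5:Add1
cycle 7: CDB Mul1=28; stall // r0:4,r1:Add2,r2:Mul2,r3:7,r4:8,r5:Add1

STATUS = TAG Add1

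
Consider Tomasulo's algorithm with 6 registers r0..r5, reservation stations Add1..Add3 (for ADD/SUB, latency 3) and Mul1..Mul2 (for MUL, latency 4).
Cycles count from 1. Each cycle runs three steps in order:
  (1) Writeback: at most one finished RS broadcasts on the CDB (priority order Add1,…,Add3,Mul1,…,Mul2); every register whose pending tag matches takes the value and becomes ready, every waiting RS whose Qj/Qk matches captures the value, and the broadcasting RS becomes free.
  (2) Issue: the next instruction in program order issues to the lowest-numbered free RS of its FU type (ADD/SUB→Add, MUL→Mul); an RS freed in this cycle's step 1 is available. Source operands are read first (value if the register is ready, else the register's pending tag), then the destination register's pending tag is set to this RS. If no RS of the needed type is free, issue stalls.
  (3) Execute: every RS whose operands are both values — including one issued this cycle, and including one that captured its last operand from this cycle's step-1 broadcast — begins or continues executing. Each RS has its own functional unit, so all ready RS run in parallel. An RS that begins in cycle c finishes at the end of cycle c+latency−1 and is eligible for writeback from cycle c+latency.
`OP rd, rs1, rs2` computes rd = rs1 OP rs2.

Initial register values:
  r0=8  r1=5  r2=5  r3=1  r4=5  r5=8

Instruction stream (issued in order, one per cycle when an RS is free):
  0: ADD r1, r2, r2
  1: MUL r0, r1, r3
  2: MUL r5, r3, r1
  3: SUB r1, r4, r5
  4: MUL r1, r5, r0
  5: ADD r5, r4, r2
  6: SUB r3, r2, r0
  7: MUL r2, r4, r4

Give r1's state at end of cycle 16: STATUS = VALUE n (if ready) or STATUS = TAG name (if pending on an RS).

c1: issue ADD r1<-Add1 | r0:8,r1:Add1,r2:5,r3:1,r4:5,r5:8
c2: issue MUL r0<-Mul1 | r0:Mul1,r1:Add1,r2:5,r3:1,r4:5,r5:8
c3: issue MUL r5<-Mul2 | r0:Mul1,r1:Add1,r2:5,r3:1,r4:5,r5:Mul2
c4: CDB Add1=10; issue SUB r1<-Add1 | r0:Mul1,r1:Add1,r2:5,r3:1,r4:5,r5:Mul2
c5: stall | r0:Mul1,r1:Add1,r2:5,r3:1,r4:5,r5:Mul2
c6: stall | r0:Mul1,r1:Add1,r2:5,r3:1,r4:5,r5:Mul2
c7: stall | r0:Mul1,r1:Add1,r2:5,r3:1,r4:5,r5:Mul2
c8: CDB Mul1=10; issue MUL r1<-Mul1 | r0:10,r1:Mul1,r2:5,r3:1,r4:5,r5:Mul2
c9: CDB Mul2=10; issue ADD r5<-Add2 | r0:10,r1:Mul1,r2:5,r3:1,r4:5,r5:Add2
c10: issue SUB r3<-Add3 | r0:10,r1:Mul1,r2:5,r3:Add3,r4:5,r5:Add2
c11: issue MUL r2<-Mul2 | r0:10,r1:Mul1,r2:Mul2,r3:Add3,r4:5,r5:Add2
c12: CDB Add1=-5 | r0:10,r1:Mul1,r2:Mul2,r3:Add3,r4:5,r5:Add2
c13: CDB Add2=10 | r0:10,r1:Mul1,r2:Mul2,r3:Add3,r4:5,r5:10
c14: CDB Add3=-5 | r0:10,r1:Mul1,r2:Mul2,r3:-5,r4:5,r5:10
c15: CDB Mul1=100 | r0:10,r1:100,r2:Mul2,r3:-5,r4:5,r5:10
c16: CDB Mul2=25 | r0:10,r1:100,r2:25,r3:-5,r4:5,r5:10

STATUS = VALUE 100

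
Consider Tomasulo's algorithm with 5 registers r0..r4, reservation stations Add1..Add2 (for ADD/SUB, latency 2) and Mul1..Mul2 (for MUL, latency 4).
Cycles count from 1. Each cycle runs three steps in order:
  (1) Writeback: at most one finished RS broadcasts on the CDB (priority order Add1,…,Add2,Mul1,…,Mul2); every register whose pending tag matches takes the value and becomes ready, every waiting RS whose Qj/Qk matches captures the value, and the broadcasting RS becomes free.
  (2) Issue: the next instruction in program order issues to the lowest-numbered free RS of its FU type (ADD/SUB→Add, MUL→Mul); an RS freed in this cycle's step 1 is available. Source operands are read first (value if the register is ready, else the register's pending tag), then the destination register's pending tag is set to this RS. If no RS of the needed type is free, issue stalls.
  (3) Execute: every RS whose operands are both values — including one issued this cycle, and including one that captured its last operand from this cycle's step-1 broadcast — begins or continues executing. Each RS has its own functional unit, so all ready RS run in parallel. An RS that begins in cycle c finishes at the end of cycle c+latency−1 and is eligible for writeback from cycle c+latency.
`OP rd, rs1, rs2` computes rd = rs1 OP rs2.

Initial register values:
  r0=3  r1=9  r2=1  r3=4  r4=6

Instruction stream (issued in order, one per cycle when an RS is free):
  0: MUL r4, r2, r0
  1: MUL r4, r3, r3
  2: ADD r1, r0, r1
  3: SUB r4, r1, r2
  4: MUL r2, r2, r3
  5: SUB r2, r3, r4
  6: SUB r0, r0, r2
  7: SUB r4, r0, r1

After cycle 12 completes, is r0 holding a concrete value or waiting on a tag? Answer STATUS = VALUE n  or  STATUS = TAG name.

STATUS = VALUE 10

cycle 1: issue MUL r4<-Mul1 // r0:3,r1:9,r2:1,r3:4,r4:Mul1
cycle 2: issue MUL r4<-Mul2 // r0:3,r1:9,r2:1,r3:4,r4:Mul2
cycle 3: issue ADD r1<-Add1 // r0:3,r1:Add1,r2:1,r3:4,r4:Mul2
cycle 4: issue SUB r4<-Add2 // r0:3,r1:Add1,r2:1,r3:4,r4:Add2
cycle 5: CDB Add1=12; stall // r0:3,r1:12,r2:1,r3:4,r4:Add2
cycle 6: CDB Mul1=3; issue MUL r2<-Mul1 // r0:3,r1:12,r2:Mul1,r3:4,r4:Add2
cycle 7: CDB Add2=11; issue SUB r2<-Add1 // r0:3,r1:12,r2:Add1,r3:4,r4:11
cycle 8: CDB Mul2=16; issue SUB r0<-Add2 // r0:Add2,r1:12,r2:Add1,r3:4,r4:11
cycle 9: CDB Add1=-7; issue SUB r4<-Add1 // r0:Add2,r1:12,r2:-7,r3:4,r4:Add1
cycle 10: CDB Mul1=4 // r0:Add2,r1:12,r2:-7,r3:4,r4:Add1
cycle 11: CDB Add2=10 // r0:10,r1:12,r2:-7,r3:4,r4:Add1
cycle 12: - // r0:10,r1:12,r2:-7,r3:4,r4:Add1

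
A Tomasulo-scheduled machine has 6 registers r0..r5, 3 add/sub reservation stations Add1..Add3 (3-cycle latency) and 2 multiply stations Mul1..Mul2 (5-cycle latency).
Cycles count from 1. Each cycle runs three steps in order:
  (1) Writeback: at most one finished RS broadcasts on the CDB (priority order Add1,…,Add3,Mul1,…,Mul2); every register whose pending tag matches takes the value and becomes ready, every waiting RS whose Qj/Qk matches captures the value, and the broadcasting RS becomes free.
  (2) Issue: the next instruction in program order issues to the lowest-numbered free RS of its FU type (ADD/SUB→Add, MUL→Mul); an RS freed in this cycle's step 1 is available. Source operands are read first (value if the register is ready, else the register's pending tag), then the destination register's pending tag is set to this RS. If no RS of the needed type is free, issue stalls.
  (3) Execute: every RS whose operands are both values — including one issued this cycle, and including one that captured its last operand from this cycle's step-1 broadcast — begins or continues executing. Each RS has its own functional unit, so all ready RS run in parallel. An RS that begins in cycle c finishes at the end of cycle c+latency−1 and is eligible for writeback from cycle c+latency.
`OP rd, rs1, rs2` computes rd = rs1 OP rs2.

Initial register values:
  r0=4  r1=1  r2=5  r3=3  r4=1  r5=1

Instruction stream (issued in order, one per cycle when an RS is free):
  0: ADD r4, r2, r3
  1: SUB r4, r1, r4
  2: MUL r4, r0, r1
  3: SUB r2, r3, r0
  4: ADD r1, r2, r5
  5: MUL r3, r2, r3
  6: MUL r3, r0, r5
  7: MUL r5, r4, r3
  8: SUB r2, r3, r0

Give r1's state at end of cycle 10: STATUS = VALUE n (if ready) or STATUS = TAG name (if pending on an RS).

cycle 1: issue ADD r4<-Add1 // r0:4,r1:1,r2:5,r3:3,r4:Add1,r5:1
cycle 2: issue SUB r4<-Add2 // r0:4,r1:1,r2:5,r3:3,r4:Add2,r5:1
cycle 3: issue MUL r4<-Mul1 // r0:4,r1:1,r2:5,r3:3,r4:Mul1,r5:1
cycle 4: CDB Add1=8; issue SUB r2<-Add1 // r0:4,r1:1,r2:Add1,r3:3,r4:Mul1,r5:1
cycle 5: issue ADD r1<-Add3 // r0:4,r1:Add3,r2:Add1,r3:3,r4:Mul1,r5:1
cycle 6: issue MUL r3<-Mul2 // r0:4,r1:Add3,r2:Add1,r3:Mul2,r4:Mul1,r5:1
cycle 7: CDB Add1=-1; stall // r0:4,r1:Add3,r2:-1,r3:Mul2,r4:Mul1,r5:1
cycle 8: CDB Add2=-7; stall // r0:4,r1:Add3,r2:-1,r3:Mul2,r4:Mul1,r5:1
cycle 9: CDB Mul1=4; issue MUL r3<-Mul1 // r0:4,r1:Add3,r2:-1,r3:Mul1,r4:4,r5:1
cycle 10: CDB Add3=0; stall // r0:4,r1:0,r2:-1,r3:Mul1,r4:4,r5:1

STATUS = VALUE 0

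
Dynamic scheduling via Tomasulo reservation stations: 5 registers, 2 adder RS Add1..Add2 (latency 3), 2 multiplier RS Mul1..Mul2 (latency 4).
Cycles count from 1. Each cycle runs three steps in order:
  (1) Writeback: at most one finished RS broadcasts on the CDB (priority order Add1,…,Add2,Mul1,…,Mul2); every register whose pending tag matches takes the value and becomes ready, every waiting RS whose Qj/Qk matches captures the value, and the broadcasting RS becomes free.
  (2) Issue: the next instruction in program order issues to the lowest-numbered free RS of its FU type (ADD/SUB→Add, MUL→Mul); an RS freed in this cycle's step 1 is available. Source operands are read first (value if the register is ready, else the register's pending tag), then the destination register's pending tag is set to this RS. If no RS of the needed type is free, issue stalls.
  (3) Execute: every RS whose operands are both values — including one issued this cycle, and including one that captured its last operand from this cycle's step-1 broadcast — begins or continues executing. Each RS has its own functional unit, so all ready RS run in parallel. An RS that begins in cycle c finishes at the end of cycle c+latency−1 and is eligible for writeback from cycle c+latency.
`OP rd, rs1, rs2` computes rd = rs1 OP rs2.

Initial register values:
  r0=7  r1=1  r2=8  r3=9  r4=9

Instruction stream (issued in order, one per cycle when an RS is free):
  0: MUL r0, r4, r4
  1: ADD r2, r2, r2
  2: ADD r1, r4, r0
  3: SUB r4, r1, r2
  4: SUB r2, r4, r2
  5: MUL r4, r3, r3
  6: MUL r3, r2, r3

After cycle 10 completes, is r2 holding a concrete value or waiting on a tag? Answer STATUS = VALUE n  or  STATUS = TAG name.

  c1: issue MUL r0<-Mul1  regs: r0:Mul1,r1:1,r2:8,r3:9,r4:9
  c2: issue ADD r2<-Add1  regs: r0:Mul1,r1:1,r2:Add1,r3:9,r4:9
  c3: issue ADD r1<-Add2  regs: r0:Mul1,r1:Add2,r2:Add1,r3:9,r4:9
  c4: stall  regs: r0:Mul1,r1:Add2,r2:Add1,r3:9,r4:9
  c5: CDB Add1=16; issue SUB r4<-Add1  regs: r0:Mul1,r1:Add2,r2:16,r3:9,r4:Add1
  c6: CDB Mul1=81; stall  regs: r0:81,r1:Add2,r2:16,r3:9,r4:Add1
  c7: stall  regs: r0:81,r1:Add2,r2:16,r3:9,r4:Add1
  c8: stall  regs: r0:81,r1:Add2,r2:16,r3:9,r4:Add1
  c9: CDB Add2=90; issue SUB r2<-Add2  regs: r0:81,r1:90,r2:Add2,r3:9,r4:Add1
  c10: issue MUL r4<-Mul1  regs: r0:81,r1:90,r2:Add2,r3:9,r4:Mul1

STATUS = TAG Add2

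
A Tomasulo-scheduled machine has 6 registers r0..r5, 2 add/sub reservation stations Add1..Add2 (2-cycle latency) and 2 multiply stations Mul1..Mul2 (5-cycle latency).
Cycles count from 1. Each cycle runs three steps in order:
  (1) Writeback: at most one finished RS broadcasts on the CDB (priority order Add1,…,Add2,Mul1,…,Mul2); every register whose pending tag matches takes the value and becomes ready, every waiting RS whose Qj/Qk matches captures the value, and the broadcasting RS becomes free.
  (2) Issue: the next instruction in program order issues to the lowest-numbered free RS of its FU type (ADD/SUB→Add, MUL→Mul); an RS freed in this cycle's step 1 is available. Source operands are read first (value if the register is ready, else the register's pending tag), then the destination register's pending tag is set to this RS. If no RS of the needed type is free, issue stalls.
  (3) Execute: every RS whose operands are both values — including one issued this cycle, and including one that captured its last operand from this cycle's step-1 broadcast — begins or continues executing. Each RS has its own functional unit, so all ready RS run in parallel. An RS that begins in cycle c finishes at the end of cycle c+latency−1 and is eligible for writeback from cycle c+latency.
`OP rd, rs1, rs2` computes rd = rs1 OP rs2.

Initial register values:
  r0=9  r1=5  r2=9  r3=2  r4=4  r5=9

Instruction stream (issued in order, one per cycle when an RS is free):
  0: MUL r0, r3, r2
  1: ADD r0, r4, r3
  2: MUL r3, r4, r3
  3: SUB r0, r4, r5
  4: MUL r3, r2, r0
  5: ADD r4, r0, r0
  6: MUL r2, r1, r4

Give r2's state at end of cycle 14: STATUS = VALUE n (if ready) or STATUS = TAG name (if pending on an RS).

cycle 1: issue MUL r0<-Mul1 // r0:Mul1,r1:5,r2:9,r3:2,r4:4,r5:9
cycle 2: issue ADD r0<-Add1 // r0:Add1,r1:5,r2:9,r3:2,r4:4,r5:9
cycle 3: issue MUL r3<-Mul2 // r0:Add1,r1:5,r2:9,r3:Mul2,r4:4,r5:9
cycle 4: CDB Add1=6; issue SUB r0<-Add1 // r0:Add1,r1:5,r2:9,r3:Mul2,r4:4,r5:9
cycle 5: stall // r0:Add1,r1:5,r2:9,r3:Mul2,r4:4,r5:9
cycle 6: CDB Add1=-5; stall // r0:-5,r1:5,r2:9,r3:Mul2,r4:4,r5:9
cycle 7: CDB Mul1=18; issue MUL r3<-Mul1 // r0:-5,r1:5,r2:9,r3:Mul1,r4:4,r5:9
cycle 8: CDB Mul2=8; issue ADD r4<-Add1 // r0:-5,r1:5,r2:9,r3:Mul1,r4:Add1,r5:9
cycle 9: issue MUL r2<-Mul2 // r0:-5,r1:5,r2:Mul2,r3:Mul1,r4:Add1,r5:9
cycle 10: CDB Add1=-10 // r0:-5,r1:5,r2:Mul2,r3:Mul1,r4:-10,r5:9
cycle 11: - // r0:-5,r1:5,r2:Mul2,r3:Mul1,r4:-10,r5:9
cycle 12: CDB Mul1=-45 // r0:-5,r1:5,r2:Mul2,r3:-45,r4:-10,r5:9
cycle 13: - // r0:-5,r1:5,r2:Mul2,r3:-45,r4:-10,r5:9
cycle 14: - // r0:-5,r1:5,r2:Mul2,r3:-45,r4:-10,r5:9

STATUS = TAG Mul2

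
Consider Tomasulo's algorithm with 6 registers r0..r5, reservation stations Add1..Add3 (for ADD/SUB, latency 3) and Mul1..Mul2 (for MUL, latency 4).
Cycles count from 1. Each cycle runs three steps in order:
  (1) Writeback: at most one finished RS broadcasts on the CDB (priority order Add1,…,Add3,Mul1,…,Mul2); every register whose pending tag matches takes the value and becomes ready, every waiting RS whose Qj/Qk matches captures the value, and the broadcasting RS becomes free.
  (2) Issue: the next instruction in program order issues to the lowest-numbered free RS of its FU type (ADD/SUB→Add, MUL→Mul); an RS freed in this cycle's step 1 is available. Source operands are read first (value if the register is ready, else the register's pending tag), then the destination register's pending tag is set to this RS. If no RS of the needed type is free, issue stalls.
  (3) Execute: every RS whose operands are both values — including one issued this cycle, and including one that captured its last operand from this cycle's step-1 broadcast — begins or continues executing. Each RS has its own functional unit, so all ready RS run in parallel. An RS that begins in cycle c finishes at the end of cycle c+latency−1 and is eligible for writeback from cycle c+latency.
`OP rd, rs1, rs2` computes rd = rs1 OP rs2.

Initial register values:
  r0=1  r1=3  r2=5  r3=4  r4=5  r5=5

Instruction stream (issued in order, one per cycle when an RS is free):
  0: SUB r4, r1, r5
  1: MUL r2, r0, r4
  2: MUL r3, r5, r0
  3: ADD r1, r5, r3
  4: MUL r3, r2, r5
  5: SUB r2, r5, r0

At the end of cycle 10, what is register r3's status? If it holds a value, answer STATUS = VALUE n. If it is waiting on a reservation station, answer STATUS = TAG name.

STATUS = TAG Mul2

  c1: issue SUB r4<-Add1  regs: r0:1,r1:3,r2:5,r3:4,r4:Add1,r5:5
  c2: issue MUL r2<-Mul1  regs: r0:1,r1:3,r2:Mul1,r3:4,r4:Add1,r5:5
  c3: issue MUL r3<-Mul2  regs: r0:1,r1:3,r2:Mul1,r3:Mul2,r4:Add1,r5:5
  c4: CDB Add1=-2; issue ADD r1<-Add1  regs: r0:1,r1:Add1,r2:Mul1,r3:Mul2,r4:-2,r5:5
  c5: stall  regs: r0:1,r1:Add1,r2:Mul1,r3:Mul2,r4:-2,r5:5
  c6: stall  regs: r0:1,r1:Add1,r2:Mul1,r3:Mul2,r4:-2,r5:5
  c7: CDB Mul2=5; issue MUL r3<-Mul2  regs: r0:1,r1:Add1,r2:Mul1,r3:Mul2,r4:-2,r5:5
  c8: CDB Mul1=-2; issue SUB r2<-Add2  regs: r0:1,r1:Add1,r2:Add2,r3:Mul2,r4:-2,r5:5
  c9: -  regs: r0:1,r1:Add1,r2:Add2,r3:Mul2,r4:-2,r5:5
  c10: CDB Add1=10  regs: r0:1,r1:10,r2:Add2,r3:Mul2,r4:-2,r5:5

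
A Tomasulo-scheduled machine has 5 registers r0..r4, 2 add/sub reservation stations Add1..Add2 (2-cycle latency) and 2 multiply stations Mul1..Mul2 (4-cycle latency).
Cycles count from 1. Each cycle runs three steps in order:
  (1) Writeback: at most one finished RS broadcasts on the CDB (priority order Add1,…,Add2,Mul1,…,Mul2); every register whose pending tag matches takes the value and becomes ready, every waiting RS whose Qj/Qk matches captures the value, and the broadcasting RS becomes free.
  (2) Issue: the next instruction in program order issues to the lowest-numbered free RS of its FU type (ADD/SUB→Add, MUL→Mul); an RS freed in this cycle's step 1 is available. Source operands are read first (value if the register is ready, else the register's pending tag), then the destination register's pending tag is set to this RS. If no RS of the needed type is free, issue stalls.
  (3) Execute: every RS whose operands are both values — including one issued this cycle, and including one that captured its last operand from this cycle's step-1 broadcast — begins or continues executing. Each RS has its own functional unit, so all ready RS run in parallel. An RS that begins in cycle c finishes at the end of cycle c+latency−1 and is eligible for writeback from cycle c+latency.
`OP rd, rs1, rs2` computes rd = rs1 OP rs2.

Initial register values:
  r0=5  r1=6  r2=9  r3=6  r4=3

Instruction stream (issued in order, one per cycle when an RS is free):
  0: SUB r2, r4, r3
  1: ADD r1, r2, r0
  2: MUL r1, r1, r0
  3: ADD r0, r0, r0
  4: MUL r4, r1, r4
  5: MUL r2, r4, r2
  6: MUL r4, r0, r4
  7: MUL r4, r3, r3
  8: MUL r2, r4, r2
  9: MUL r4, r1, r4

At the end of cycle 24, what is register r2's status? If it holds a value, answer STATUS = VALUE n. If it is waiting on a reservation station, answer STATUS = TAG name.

  c1: issue SUB r2<-Add1  regs: r0:5,r1:6,r2:Add1,r3:6,r4:3
  c2: issue ADD r1<-Add2  regs: r0:5,r1:Add2,r2:Add1,r3:6,r4:3
  c3: CDB Add1=-3; issue MUL r1<-Mul1  regs: r0:5,r1:Mul1,r2:-3,r3:6,r4:3
  c4: issue ADD r0<-Add1  regs: r0:Add1,r1:Mul1,r2:-3,r3:6,r4:3
  c5: CDB Add2=2; issue MUL r4<-Mul2  regs: r0:Add1,r1:Mul1,r2:-3,r3:6,r4:Mul2
  c6: CDB Add1=10; stall  regs: r0:10,r1:Mul1,r2:-3,r3:6,r4:Mul2
  c7: stall  regs: r0:10,r1:Mul1,r2:-3,r3:6,r4:Mul2
  c8: stall  regs: r0:10,r1:Mul1,r2:-3,r3:6,r4:Mul2
  c9: CDB Mul1=10; issue MUL r2<-Mul1  regs: r0:10,r1:10,r2:Mul1,r3:6,r4:Mul2
  c10: stall  regs: r0:10,r1:10,r2:Mul1,r3:6,r4:Mul2
  c11: stall  regs: r0:10,r1:10,r2:Mul1,r3:6,r4:Mul2
  c12: stall  regs: r0:10,r1:10,r2:Mul1,r3:6,r4:Mul2
  c13: CDB Mul2=30; issue MUL r4<-Mul2  regs: r0:10,r1:10,r2:Mul1,r3:6,r4:Mul2
  c14: stall  regs: r0:10,r1:10,r2:Mul1,r3:6,r4:Mul2
  c15: stall  regs: r0:10,r1:10,r2:Mul1,r3:6,r4:Mul2
  c16: stall  regs: r0:10,r1:10,r2:Mul1,r3:6,r4:Mul2
  c17: CDB Mul1=-90; issue MUL r4<-Mul1  regs: r0:10,r1:10,r2:-90,r3:6,r4:Mul1
  c18: CDB Mul2=300; issue MUL r2<-Mul2  regs: r0:10,r1:10,r2:Mul2,r3:6,r4:Mul1
  c19: stall  regs: r0:10,r1:10,r2:Mul2,r3:6,r4:Mul1
  c20: stall  regs: r0:10,r1:10,r2:Mul2,r3:6,r4:Mul1
  c21: CDB Mul1=36; issue MUL r4<-Mul1  regs: r0:10,r1:10,r2:Mul2,r3:6,r4:Mul1
  c22: -  regs: r0:10,r1:10,r2:Mul2,r3:6,r4:Mul1
  c23: -  regs: r0:10,r1:10,r2:Mul2,r3:6,r4:Mul1
  c24: -  regs: r0:10,r1:10,r2:Mul2,r3:6,r4:Mul1

STATUS = TAG Mul2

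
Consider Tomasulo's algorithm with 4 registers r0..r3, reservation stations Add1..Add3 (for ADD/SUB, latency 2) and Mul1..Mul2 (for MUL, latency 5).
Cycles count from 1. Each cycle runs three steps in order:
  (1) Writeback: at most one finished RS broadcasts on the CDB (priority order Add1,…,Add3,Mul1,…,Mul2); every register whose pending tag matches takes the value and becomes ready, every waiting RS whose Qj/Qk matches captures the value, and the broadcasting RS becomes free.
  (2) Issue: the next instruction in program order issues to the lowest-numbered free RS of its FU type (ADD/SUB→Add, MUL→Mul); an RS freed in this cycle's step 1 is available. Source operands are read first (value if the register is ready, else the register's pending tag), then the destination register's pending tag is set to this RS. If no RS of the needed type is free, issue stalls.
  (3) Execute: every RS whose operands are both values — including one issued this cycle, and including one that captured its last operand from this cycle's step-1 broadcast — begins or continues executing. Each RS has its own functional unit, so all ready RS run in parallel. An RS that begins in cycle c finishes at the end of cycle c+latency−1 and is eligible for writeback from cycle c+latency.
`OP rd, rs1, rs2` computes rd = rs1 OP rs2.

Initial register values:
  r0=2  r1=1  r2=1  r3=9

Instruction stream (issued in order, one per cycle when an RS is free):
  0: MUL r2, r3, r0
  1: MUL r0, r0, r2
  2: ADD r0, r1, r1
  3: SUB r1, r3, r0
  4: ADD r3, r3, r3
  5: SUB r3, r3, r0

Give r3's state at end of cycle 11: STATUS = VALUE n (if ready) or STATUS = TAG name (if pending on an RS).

STATUS = VALUE 16

c1: issue MUL r2<-Mul1 | r0:2,r1:1,r2:Mul1,r3:9
c2: issue MUL r0<-Mul2 | r0:Mul2,r1:1,r2:Mul1,r3:9
c3: issue ADD r0<-Add1 | r0:Add1,r1:1,r2:Mul1,r3:9
c4: issue SUB r1<-Add2 | r0:Add1,r1:Add2,r2:Mul1,r3:9
c5: CDB Add1=2; issue ADD r3<-Add1 | r0:2,r1:Add2,r2:Mul1,r3:Add1
c6: CDB Mul1=18; issue SUB r3<-Add3 | r0:2,r1:Add2,r2:18,r3:Add3
c7: CDB Add1=18 | r0:2,r1:Add2,r2:18,r3:Add3
c8: CDB Add2=7 | r0:2,r1:7,r2:18,r3:Add3
c9: CDB Add3=16 | r0:2,r1:7,r2:18,r3:16
c10: - | r0:2,r1:7,r2:18,r3:16
c11: CDB Mul2=36 | r0:2,r1:7,r2:18,r3:16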